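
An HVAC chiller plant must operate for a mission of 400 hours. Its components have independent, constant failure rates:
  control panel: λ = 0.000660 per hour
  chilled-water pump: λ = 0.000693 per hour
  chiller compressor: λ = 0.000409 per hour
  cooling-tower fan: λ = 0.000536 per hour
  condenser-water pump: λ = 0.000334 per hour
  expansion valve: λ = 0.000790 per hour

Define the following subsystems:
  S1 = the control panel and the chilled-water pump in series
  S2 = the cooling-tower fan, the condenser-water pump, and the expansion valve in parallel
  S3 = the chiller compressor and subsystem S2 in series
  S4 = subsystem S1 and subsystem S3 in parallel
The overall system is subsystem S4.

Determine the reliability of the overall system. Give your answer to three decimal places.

0.935

R(control panel) = exp(−0.000660 × 400) = 0.76797
R(chilled-water pump) = exp(−0.000693 × 400) = 0.75790
R(chiller compressor) = exp(−0.000409 × 400) = 0.84908
R(cooling-tower fan) = exp(−0.000536 × 400) = 0.80703
R(condenser-water pump) = exp(−0.000334 × 400) = 0.87494
R(expansion valve) = exp(−0.000790 × 400) = 0.72906
Series (control panel and chilled-water pump): 0.76797 × 0.75790 = 0.58204
Parallel (cooling-tower fan, condenser-water pump, and expansion valve): 1 − (1 − 0.80703)(1 − 0.87494)(1 − 0.72906) = 0.99346
Series (chiller compressor and [0.99346]): 0.84908 × 0.99346 = 0.84353
Parallel ([0.58204] and [0.84353]): 1 − (1 − 0.58204)(1 − 0.84353) = 0.935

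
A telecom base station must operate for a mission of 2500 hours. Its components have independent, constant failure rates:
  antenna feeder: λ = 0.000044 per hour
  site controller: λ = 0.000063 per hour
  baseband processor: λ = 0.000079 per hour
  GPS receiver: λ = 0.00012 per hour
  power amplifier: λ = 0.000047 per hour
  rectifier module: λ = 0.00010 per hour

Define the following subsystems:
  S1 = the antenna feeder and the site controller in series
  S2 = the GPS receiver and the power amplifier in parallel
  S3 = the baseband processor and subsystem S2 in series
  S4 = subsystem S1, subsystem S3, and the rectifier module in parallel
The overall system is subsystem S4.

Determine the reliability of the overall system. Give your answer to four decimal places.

0.9895

R(antenna feeder) = exp(−0.000044 × 2500) = 0.895834
R(site controller) = exp(−0.000063 × 2500) = 0.854277
R(baseband processor) = exp(−0.000079 × 2500) = 0.820780
R(GPS receiver) = exp(−0.00012 × 2500) = 0.740818
R(power amplifier) = exp(−0.000047 × 2500) = 0.889141
R(rectifier module) = exp(−0.00010 × 2500) = 0.778801
Series (antenna feeder and site controller): 0.895834 × 0.854277 = 0.765290
Parallel (GPS receiver and power amplifier): 1 − (1 − 0.740818)(1 − 0.889141) = 0.971267
Series (baseband processor and [0.971267]): 0.820780 × 0.971267 = 0.797197
Parallel ([0.765290], [0.797197], and rectifier module): 1 − (1 − 0.765290)(1 − 0.797197)(1 − 0.778801) = 0.9895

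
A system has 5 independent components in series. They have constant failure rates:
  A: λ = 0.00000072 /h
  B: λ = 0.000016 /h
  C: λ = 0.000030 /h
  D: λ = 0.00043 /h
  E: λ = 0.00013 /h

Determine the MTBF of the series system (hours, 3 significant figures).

Series of exponential components: λ_sys = Σ λ_i
λ_sys = 0.00000072 + 0.000016 + 0.000030 + 0.00043 + 0.00013 = 6.0672e-04 /h
MTBF = 1 / λ_sys = 1650 h

1650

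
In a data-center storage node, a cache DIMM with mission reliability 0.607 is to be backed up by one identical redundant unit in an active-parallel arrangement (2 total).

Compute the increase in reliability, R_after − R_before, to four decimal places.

R_before = 0.607
R_after = 1 − (1 − 0.607)^2 = 0.8456
ΔR = 0.8456 − 0.607 = 0.2386

0.2386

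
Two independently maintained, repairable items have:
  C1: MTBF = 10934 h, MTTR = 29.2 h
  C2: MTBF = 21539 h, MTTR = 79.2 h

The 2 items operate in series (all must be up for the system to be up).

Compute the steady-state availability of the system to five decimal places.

0.99368

A(C1) = MTBF/(MTBF+MTTR) = 10934/(10934+29.2) = 0.997337
A(C2) = MTBF/(MTBF+MTTR) = 21539/(21539+79.2) = 0.996336
Series availability: 0.997337 × 0.996336 = 0.99368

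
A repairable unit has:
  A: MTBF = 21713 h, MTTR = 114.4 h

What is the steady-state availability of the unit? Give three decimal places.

0.995

A(A) = MTBF/(MTBF+MTTR) = 21713/(21713+114.4) = 0.995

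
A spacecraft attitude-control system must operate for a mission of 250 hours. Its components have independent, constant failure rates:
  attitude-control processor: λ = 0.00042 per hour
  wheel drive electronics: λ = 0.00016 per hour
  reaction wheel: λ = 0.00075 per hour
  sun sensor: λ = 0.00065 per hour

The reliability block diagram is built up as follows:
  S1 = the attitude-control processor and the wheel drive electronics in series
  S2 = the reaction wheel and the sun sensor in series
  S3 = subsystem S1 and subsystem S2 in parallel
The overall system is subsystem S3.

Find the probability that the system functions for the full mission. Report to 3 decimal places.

0.960

R(attitude-control processor) = exp(−0.00042 × 250) = 0.90032
R(wheel drive electronics) = exp(−0.00016 × 250) = 0.96079
R(reaction wheel) = exp(−0.00075 × 250) = 0.82903
R(sun sensor) = exp(−0.00065 × 250) = 0.85002
Series (attitude-control processor and wheel drive electronics): 0.90032 × 0.96079 = 0.86502
Series (reaction wheel and sun sensor): 0.82903 × 0.85002 = 0.70469
Parallel ([0.86502] and [0.70469]): 1 − (1 − 0.86502)(1 − 0.70469) = 0.960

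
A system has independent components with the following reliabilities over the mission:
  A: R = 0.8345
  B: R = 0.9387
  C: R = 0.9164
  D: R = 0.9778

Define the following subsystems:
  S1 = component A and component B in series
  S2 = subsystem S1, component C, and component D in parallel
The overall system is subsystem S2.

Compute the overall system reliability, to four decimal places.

0.9996

Series (A and B): 0.834500 × 0.938700 = 0.783345
Parallel ([0.783345], C, and D): 1 − (1 − 0.783345)(1 − 0.916400)(1 − 0.977800) = 0.9996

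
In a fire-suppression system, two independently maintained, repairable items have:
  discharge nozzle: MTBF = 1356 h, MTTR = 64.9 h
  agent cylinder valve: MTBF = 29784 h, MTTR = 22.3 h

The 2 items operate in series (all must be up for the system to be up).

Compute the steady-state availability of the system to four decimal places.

0.9536

A(discharge nozzle) = MTBF/(MTBF+MTTR) = 1356/(1356+64.9) = 0.954325
A(agent cylinder valve) = MTBF/(MTBF+MTTR) = 29784/(29784+22.3) = 0.999252
Series availability: 0.954325 × 0.999252 = 0.9536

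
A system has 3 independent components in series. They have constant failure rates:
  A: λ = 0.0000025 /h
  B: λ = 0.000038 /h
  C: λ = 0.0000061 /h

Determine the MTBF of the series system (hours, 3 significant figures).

21500

Series of exponential components: λ_sys = Σ λ_i
λ_sys = 0.0000025 + 0.000038 + 0.0000061 = 4.6600e-05 /h
MTBF = 1 / λ_sys = 21500 h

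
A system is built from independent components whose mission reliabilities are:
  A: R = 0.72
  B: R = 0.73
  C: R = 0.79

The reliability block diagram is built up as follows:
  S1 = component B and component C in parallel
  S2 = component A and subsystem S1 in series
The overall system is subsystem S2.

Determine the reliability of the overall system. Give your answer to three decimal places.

Parallel (B and C): 1 − (1 − 0.73000)(1 − 0.79000) = 0.94330
Series (A and [0.94330]): 0.72000 × 0.94330 = 0.679

0.679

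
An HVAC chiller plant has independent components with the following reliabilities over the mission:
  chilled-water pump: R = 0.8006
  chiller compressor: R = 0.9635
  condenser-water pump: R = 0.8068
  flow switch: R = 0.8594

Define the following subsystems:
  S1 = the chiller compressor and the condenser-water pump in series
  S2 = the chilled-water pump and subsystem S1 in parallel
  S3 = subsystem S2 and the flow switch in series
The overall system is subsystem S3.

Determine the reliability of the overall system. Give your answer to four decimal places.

0.8212

Series (chiller compressor and condenser-water pump): 0.963500 × 0.806800 = 0.777352
Parallel (chilled-water pump and [0.777352]): 1 − (1 − 0.800600)(1 − 0.777352) = 0.955604
Series ([0.955604] and flow switch): 0.955604 × 0.859400 = 0.8212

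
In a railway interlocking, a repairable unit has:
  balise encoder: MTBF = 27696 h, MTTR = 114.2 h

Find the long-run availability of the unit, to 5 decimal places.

A(balise encoder) = MTBF/(MTBF+MTTR) = 27696/(27696+114.2) = 0.99589

0.99589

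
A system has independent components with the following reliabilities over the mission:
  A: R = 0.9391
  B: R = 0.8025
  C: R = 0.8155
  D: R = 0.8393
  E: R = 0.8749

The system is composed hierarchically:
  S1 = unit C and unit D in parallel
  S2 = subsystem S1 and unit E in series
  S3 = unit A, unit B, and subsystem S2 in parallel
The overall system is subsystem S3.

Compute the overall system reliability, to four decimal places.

0.9982

Parallel (C and D): 1 − (1 − 0.815500)(1 − 0.839300) = 0.970351
Series ([0.970351] and E): 0.970351 × 0.874900 = 0.848960
Parallel (A, B, and [0.848960]): 1 − (1 − 0.939100)(1 − 0.802500)(1 − 0.848960) = 0.9982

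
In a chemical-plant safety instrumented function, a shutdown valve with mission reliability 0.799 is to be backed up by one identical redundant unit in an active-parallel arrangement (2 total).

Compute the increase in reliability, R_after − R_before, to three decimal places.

0.161

R_before = 0.799
R_after = 1 − (1 − 0.799)^2 = 0.960
ΔR = 0.960 − 0.799 = 0.161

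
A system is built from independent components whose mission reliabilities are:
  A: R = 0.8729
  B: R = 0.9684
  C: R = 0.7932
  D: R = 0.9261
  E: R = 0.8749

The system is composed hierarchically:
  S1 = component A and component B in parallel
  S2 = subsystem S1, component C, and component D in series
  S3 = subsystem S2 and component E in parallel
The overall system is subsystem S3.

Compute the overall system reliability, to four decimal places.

0.9664

Parallel (A and B): 1 − (1 − 0.872900)(1 − 0.968400) = 0.995984
Series ([0.995984], C, and D): 0.995984 × 0.793200 × 0.926100 = 0.731632
Parallel ([0.731632] and E): 1 − (1 − 0.731632)(1 − 0.874900) = 0.9664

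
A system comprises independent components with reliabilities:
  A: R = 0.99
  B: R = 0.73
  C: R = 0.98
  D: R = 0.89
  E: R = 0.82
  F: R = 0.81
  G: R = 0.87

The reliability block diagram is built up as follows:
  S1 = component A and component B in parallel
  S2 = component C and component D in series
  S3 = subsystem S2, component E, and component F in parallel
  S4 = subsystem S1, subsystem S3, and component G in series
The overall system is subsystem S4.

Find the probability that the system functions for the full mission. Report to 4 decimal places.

Parallel (A and B): 1 − (1 − 0.990000)(1 − 0.730000) = 0.997300
Series (C and D): 0.980000 × 0.890000 = 0.872200
Parallel ([0.872200], E, and F): 1 − (1 − 0.872200)(1 − 0.820000)(1 − 0.810000) = 0.995629
Series ([0.997300], [0.995629], and G): 0.997300 × 0.995629 × 0.870000 = 0.8639

0.8639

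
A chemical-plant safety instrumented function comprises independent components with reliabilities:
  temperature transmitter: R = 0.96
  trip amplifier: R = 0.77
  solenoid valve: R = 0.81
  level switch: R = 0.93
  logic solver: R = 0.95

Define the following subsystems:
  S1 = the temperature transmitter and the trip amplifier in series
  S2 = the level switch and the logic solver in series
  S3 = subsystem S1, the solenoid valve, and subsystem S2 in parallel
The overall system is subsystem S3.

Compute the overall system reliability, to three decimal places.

Series (temperature transmitter and trip amplifier): 0.96000 × 0.77000 = 0.73920
Series (level switch and logic solver): 0.93000 × 0.95000 = 0.88350
Parallel ([0.73920], solenoid valve, and [0.88350]): 1 − (1 − 0.73920)(1 − 0.81000)(1 − 0.88350) = 0.994

0.994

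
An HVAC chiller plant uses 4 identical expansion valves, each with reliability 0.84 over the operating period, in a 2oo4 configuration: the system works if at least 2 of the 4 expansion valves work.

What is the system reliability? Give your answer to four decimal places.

R = Σ_{i=2}^{4} C(4,i) p^i (1−p)^{4−i} with p = 0.84
C(4,2)·0.84^2·0.16^2 = 0.108380
C(4,3)·0.84^3·0.16^1 = 0.379331
C(4,4)·0.84^4·0.16^0 = 0.497871
Sum = 0.9856

0.9856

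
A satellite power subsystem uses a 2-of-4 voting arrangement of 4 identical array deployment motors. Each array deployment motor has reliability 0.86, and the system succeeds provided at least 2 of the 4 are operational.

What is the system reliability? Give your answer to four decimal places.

R = Σ_{i=2}^{4} C(4,i) p^i (1−p)^{4−i} with p = 0.86
C(4,2)·0.86^2·0.14^2 = 0.086977
C(4,3)·0.86^3·0.14^1 = 0.356191
C(4,4)·0.86^4·0.14^0 = 0.547008
Sum = 0.9902

0.9902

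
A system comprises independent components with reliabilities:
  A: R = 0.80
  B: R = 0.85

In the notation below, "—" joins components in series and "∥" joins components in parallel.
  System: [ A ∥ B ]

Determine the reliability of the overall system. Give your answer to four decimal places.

0.9700

Parallel (A and B): 1 − (1 − 0.800000)(1 − 0.850000) = 0.9700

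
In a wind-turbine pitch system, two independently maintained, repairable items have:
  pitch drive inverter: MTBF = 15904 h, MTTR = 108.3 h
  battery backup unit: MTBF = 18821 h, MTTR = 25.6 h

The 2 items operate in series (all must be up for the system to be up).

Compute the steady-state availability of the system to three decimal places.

0.992

A(pitch drive inverter) = MTBF/(MTBF+MTTR) = 15904/(15904+108.3) = 0.993236
A(battery backup unit) = MTBF/(MTBF+MTTR) = 18821/(18821+25.6) = 0.998642
Series availability: 0.993236 × 0.998642 = 0.992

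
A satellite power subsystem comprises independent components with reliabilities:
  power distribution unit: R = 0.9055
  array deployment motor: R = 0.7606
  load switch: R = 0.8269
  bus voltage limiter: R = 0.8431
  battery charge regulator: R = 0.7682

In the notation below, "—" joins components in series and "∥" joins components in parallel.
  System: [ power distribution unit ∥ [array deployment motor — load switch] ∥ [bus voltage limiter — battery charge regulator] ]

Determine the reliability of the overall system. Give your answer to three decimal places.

Series (array deployment motor and load switch): 0.76060 × 0.82690 = 0.62894
Series (bus voltage limiter and battery charge regulator): 0.84310 × 0.76820 = 0.64767
Parallel (power distribution unit, [0.62894], and [0.64767]): 1 − (1 − 0.90550)(1 − 0.62894)(1 − 0.64767) = 0.988

0.988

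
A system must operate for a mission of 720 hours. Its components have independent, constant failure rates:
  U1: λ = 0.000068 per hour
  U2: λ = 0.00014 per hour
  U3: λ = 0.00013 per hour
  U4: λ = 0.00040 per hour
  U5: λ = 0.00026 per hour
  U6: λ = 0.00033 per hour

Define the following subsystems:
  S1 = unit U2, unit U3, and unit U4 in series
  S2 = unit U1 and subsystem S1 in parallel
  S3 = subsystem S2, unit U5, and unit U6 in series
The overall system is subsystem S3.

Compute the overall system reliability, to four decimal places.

R(U1) = exp(−0.000068 × 720) = 0.952219
R(U2) = exp(−0.00014 × 720) = 0.904114
R(U3) = exp(−0.00013 × 720) = 0.910647
R(U4) = exp(−0.00040 × 720) = 0.749762
R(U5) = exp(−0.00026 × 720) = 0.829278
R(U6) = exp(−0.00033 × 720) = 0.788518
Series (U2, U3, and U4): 0.904114 × 0.910647 × 0.749762 = 0.617301
Parallel (U1 and [0.617301]): 1 − (1 − 0.952219)(1 − 0.617301) = 0.981714
Series ([0.981714], U5, and U6): 0.981714 × 0.829278 × 0.788518 = 0.6419

0.6419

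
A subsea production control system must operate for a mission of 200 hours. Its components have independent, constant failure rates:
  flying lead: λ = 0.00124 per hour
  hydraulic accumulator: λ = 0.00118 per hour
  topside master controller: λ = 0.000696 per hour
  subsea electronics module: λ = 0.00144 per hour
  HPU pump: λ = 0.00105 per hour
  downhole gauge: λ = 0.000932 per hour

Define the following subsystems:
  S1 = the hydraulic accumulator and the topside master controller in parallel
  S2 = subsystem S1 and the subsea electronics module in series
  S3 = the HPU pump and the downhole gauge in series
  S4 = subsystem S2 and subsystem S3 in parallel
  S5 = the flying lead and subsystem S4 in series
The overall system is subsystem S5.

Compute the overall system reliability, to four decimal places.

0.7112

R(flying lead) = exp(−0.00124 × 200) = 0.780360
R(hydraulic accumulator) = exp(−0.00118 × 200) = 0.789781
R(topside master controller) = exp(−0.000696 × 200) = 0.870054
R(subsea electronics module) = exp(−0.00144 × 200) = 0.749762
R(HPU pump) = exp(−0.00105 × 200) = 0.810584
R(downhole gauge) = exp(−0.000932 × 200) = 0.829942
Parallel (hydraulic accumulator and topside master controller): 1 − (1 − 0.789781)(1 − 0.870054) = 0.972683
Series ([0.972683] and subsea electronics module): 0.972683 × 0.749762 = 0.729281
Series (HPU pump and downhole gauge): 0.810584 × 0.829942 = 0.672738
Parallel ([0.729281] and [0.672738]): 1 − (1 − 0.729281)(1 − 0.672738) = 0.911404
Series (flying lead and [0.911404]): 0.780360 × 0.911404 = 0.7112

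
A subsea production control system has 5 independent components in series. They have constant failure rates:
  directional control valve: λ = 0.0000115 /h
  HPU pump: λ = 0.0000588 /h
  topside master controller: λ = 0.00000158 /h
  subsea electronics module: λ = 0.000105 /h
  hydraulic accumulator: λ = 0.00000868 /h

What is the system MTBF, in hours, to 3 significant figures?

5390

Series of exponential components: λ_sys = Σ λ_i
λ_sys = 0.0000115 + 0.0000588 + 0.00000158 + 0.000105 + 0.00000868 = 1.8556e-04 /h
MTBF = 1 / λ_sys = 5390 h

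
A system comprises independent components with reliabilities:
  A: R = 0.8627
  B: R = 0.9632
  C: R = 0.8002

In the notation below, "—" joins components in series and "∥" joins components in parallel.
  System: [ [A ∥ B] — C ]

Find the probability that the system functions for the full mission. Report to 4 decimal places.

0.7962

Parallel (A and B): 1 − (1 − 0.862700)(1 − 0.963200) = 0.994947
Series ([0.994947] and C): 0.994947 × 0.800200 = 0.7962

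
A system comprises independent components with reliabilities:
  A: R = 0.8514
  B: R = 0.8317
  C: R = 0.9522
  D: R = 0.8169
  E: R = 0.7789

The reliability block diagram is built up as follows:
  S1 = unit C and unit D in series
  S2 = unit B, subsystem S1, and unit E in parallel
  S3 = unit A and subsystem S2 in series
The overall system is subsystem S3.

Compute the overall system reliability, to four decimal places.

Series (C and D): 0.952200 × 0.816900 = 0.777852
Parallel (B, [0.777852], and E): 1 − (1 − 0.831700)(1 − 0.777852)(1 − 0.778900) = 0.991734
Series (A and [0.991734]): 0.851400 × 0.991734 = 0.8444

0.8444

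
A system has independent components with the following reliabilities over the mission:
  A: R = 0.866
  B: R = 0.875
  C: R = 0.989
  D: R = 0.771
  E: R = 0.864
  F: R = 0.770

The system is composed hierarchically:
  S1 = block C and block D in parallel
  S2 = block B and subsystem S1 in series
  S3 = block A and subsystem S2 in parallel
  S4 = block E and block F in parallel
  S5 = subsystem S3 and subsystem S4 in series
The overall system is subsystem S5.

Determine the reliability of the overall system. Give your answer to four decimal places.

Parallel (C and D): 1 − (1 − 0.989000)(1 − 0.771000) = 0.997481
Series (B and [0.997481]): 0.875000 × 0.997481 = 0.872796
Parallel (A and [0.872796]): 1 − (1 − 0.866000)(1 − 0.872796) = 0.982955
Parallel (E and F): 1 − (1 − 0.864000)(1 − 0.770000) = 0.968720
Series ([0.982955] and [0.968720]): 0.982955 × 0.968720 = 0.9522

0.9522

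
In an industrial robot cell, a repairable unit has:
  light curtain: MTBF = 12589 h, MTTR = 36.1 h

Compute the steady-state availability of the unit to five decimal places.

0.99714

A(light curtain) = MTBF/(MTBF+MTTR) = 12589/(12589+36.1) = 0.99714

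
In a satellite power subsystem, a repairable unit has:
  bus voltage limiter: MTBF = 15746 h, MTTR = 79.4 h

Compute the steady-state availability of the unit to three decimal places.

0.995

A(bus voltage limiter) = MTBF/(MTBF+MTTR) = 15746/(15746+79.4) = 0.995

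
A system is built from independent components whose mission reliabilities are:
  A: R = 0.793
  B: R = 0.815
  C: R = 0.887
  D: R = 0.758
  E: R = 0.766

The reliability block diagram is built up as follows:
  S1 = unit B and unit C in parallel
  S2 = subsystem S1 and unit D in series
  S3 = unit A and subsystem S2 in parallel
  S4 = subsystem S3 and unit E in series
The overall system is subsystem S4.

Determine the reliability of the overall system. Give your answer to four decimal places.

Parallel (B and C): 1 − (1 − 0.815000)(1 − 0.887000) = 0.979095
Series ([0.979095] and D): 0.979095 × 0.758000 = 0.742154
Parallel (A and [0.742154]): 1 − (1 − 0.793000)(1 − 0.742154) = 0.946626
Series ([0.946626] and E): 0.946626 × 0.766000 = 0.7251

0.7251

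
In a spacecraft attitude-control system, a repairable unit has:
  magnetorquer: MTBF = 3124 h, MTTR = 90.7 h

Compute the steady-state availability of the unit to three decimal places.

0.972

A(magnetorquer) = MTBF/(MTBF+MTTR) = 3124/(3124+90.7) = 0.972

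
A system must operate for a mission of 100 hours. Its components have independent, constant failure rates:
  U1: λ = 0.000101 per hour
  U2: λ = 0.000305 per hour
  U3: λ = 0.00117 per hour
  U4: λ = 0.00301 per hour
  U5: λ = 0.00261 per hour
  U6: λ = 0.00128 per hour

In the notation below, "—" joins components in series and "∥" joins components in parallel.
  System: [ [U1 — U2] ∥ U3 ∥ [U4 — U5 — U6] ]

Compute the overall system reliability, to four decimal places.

R(U1) = exp(−0.000101 × 100) = 0.989951
R(U2) = exp(−0.000305 × 100) = 0.969960
R(U3) = exp(−0.00117 × 100) = 0.889585
R(U4) = exp(−0.00301 × 100) = 0.740078
R(U5) = exp(−0.00261 × 100) = 0.770281
R(U6) = exp(−0.00128 × 100) = 0.879853
Series (U1 and U2): 0.989951 × 0.969960 = 0.960213
Series (U4, U5, and U6): 0.740078 × 0.770281 × 0.879853 = 0.501576
Parallel ([0.960213], U3, and [0.501576]): 1 − (1 − 0.960213)(1 − 0.889585)(1 − 0.501576) = 0.9978

0.9978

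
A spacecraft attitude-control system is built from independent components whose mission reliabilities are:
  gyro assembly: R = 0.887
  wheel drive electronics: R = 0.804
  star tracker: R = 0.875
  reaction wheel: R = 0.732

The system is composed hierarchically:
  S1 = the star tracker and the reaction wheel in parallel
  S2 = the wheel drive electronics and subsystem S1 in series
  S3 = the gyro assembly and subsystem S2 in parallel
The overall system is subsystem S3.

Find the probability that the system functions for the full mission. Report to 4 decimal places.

Parallel (star tracker and reaction wheel): 1 − (1 − 0.875000)(1 − 0.732000) = 0.966500
Series (wheel drive electronics and [0.966500]): 0.804000 × 0.966500 = 0.777066
Parallel (gyro assembly and [0.777066]): 1 − (1 − 0.887000)(1 − 0.777066) = 0.9748

0.9748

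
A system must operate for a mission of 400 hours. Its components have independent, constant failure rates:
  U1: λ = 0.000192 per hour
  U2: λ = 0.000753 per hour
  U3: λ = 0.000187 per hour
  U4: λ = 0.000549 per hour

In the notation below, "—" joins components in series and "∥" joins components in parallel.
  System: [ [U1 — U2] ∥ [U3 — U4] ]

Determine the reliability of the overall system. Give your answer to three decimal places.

R(U1) = exp(−0.000192 × 400) = 0.92608
R(U2) = exp(−0.000753 × 400) = 0.73993
R(U3) = exp(−0.000187 × 400) = 0.92793
R(U4) = exp(−0.000549 × 400) = 0.80284
Series (U1 and U2): 0.92608 × 0.73993 = 0.68523
Series (U3 and U4): 0.92793 × 0.80284 = 0.74498
Parallel ([0.68523] and [0.74498]): 1 − (1 − 0.68523)(1 − 0.74498) = 0.920

0.920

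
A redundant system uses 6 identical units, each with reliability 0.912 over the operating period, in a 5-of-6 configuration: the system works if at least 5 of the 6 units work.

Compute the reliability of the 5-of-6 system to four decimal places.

0.9085

R = Σ_{i=5}^{6} C(6,i) p^i (1−p)^{6−i} with p = 0.912
C(6,5)·0.912^5·0.088^1 = 0.333126
C(6,6)·0.912^6·0.088^0 = 0.575399
Sum = 0.9085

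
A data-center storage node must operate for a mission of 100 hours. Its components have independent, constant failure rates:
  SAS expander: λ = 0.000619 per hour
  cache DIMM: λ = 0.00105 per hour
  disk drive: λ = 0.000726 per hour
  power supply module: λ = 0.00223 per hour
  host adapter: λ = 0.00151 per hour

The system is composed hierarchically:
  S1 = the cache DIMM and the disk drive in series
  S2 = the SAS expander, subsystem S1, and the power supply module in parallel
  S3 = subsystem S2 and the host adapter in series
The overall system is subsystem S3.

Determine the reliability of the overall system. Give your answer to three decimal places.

R(SAS expander) = exp(−0.000619 × 100) = 0.93998
R(cache DIMM) = exp(−0.00105 × 100) = 0.90032
R(disk drive) = exp(−0.000726 × 100) = 0.92997
R(power supply module) = exp(−0.00223 × 100) = 0.80011
R(host adapter) = exp(−0.00151 × 100) = 0.85985
Series (cache DIMM and disk drive): 0.90032 × 0.92997 = 0.83727
Parallel (SAS expander, [0.83727], and power supply module): 1 − (1 − 0.93998)(1 − 0.83727)(1 − 0.80011) = 0.99805
Series ([0.99805] and host adapter): 0.99805 × 0.85985 = 0.858

0.858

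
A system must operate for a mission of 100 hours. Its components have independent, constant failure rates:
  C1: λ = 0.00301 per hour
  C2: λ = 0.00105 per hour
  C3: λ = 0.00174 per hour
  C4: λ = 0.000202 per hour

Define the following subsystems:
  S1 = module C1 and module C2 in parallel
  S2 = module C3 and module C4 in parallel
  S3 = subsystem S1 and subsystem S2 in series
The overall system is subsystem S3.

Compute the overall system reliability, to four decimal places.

R(C1) = exp(−0.00301 × 100) = 0.740078
R(C2) = exp(−0.00105 × 100) = 0.900325
R(C3) = exp(−0.00174 × 100) = 0.840297
R(C4) = exp(−0.000202 × 100) = 0.980003
Parallel (C1 and C2): 1 − (1 − 0.740078)(1 − 0.900325) = 0.974092
Parallel (C3 and C4): 1 − (1 − 0.840297)(1 − 0.980003) = 0.996806
Series ([0.974092] and [0.996806]): 0.974092 × 0.996806 = 0.9710

0.9710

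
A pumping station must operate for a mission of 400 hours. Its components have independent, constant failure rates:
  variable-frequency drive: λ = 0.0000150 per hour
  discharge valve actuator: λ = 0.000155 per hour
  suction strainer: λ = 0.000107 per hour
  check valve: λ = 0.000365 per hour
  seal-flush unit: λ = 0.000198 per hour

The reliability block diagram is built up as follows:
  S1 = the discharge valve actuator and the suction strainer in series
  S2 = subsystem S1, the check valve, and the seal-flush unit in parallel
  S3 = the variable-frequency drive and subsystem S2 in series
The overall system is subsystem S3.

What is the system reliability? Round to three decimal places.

R(variable-frequency drive) = exp(−0.0000150 × 400) = 0.99402
R(discharge valve actuator) = exp(−0.000155 × 400) = 0.93988
R(suction strainer) = exp(−0.000107 × 400) = 0.95810
R(check valve) = exp(−0.000365 × 400) = 0.86416
R(seal-flush unit) = exp(−0.000198 × 400) = 0.92386
Series (discharge valve actuator and suction strainer): 0.93988 × 0.95810 = 0.90050
Parallel ([0.90050], check valve, and seal-flush unit): 1 − (1 − 0.90050)(1 − 0.86416)(1 − 0.92386) = 0.99897
Series (variable-frequency drive and [0.99897]): 0.99402 × 0.99897 = 0.993

0.993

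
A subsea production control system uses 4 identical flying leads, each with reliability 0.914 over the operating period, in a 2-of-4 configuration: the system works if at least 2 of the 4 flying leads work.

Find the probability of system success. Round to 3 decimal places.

R = Σ_{i=2}^{4} C(4,i) p^i (1−p)^{4−i} with p = 0.914
C(4,2)·0.914^2·0.086^2 = 0.03707
C(4,3)·0.914^3·0.086^1 = 0.26266
C(4,4)·0.914^4·0.086^0 = 0.69789
Sum = 0.998

0.998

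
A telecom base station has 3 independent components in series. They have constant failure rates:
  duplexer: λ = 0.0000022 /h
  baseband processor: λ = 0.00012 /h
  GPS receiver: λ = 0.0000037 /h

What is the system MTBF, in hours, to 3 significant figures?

Series of exponential components: λ_sys = Σ λ_i
λ_sys = 0.0000022 + 0.00012 + 0.0000037 = 1.2590e-04 /h
MTBF = 1 / λ_sys = 7940 h

7940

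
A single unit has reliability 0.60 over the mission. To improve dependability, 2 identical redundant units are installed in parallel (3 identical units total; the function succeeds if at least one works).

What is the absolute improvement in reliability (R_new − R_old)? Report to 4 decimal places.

R_before = 0.60
R_after = 1 − (1 − 0.60)^3 = 0.9360
ΔR = 0.9360 − 0.60 = 0.3360

0.3360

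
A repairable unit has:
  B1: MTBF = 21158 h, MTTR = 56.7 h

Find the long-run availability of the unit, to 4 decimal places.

A(B1) = MTBF/(MTBF+MTTR) = 21158/(21158+56.7) = 0.9973

0.9973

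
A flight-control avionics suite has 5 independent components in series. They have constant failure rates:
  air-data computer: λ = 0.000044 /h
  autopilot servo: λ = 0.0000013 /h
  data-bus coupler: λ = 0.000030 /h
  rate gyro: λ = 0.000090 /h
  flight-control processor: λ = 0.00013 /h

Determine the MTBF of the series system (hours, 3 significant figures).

Series of exponential components: λ_sys = Σ λ_i
λ_sys = 0.000044 + 0.0000013 + 0.000030 + 0.000090 + 0.00013 = 2.9530e-04 /h
MTBF = 1 / λ_sys = 3390 h

3390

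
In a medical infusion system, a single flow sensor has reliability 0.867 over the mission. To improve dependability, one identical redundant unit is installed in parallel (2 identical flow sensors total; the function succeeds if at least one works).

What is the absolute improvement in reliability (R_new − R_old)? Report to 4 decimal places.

0.1153

R_before = 0.867
R_after = 1 − (1 − 0.867)^2 = 0.9823
ΔR = 0.9823 − 0.867 = 0.1153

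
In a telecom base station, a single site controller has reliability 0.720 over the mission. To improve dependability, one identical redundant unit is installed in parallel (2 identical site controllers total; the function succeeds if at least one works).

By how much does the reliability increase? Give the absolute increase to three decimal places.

R_before = 0.720
R_after = 1 − (1 − 0.720)^2 = 0.922
ΔR = 0.922 − 0.720 = 0.202

0.202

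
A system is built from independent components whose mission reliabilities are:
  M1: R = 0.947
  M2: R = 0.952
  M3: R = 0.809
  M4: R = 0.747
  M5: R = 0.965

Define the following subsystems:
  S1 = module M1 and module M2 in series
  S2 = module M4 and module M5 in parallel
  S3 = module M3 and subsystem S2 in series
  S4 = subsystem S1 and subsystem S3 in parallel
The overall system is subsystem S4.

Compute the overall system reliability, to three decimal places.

Series (M1 and M2): 0.94700 × 0.95200 = 0.90154
Parallel (M4 and M5): 1 − (1 − 0.74700)(1 − 0.96500) = 0.99115
Series (M3 and [0.99115]): 0.80900 × 0.99115 = 0.80184
Parallel ([0.90154] and [0.80184]): 1 − (1 − 0.90154)(1 − 0.80184) = 0.980

0.980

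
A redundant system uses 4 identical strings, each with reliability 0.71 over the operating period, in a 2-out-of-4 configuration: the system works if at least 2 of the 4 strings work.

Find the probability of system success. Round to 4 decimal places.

R = Σ_{i=2}^{4} C(4,i) p^i (1−p)^{4−i} with p = 0.71
C(4,2)·0.71^2·0.29^2 = 0.254369
C(4,3)·0.71^3·0.29^1 = 0.415177
C(4,4)·0.71^4·0.29^0 = 0.254117
Sum = 0.9237

0.9237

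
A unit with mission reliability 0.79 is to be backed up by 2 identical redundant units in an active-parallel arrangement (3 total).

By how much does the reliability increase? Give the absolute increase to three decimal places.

0.201

R_before = 0.79
R_after = 1 − (1 − 0.79)^3 = 0.991
ΔR = 0.991 − 0.79 = 0.201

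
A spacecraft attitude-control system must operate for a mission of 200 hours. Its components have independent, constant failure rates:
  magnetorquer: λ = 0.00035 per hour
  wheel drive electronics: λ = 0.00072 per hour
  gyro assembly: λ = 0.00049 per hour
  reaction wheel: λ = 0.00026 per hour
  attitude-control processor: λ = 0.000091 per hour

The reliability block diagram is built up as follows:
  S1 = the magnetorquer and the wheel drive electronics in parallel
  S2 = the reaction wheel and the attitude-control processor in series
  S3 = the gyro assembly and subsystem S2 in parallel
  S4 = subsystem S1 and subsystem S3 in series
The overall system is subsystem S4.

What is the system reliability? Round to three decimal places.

R(magnetorquer) = exp(−0.00035 × 200) = 0.93239
R(wheel drive electronics) = exp(−0.00072 × 200) = 0.86589
R(gyro assembly) = exp(−0.00049 × 200) = 0.90665
R(reaction wheel) = exp(−0.00026 × 200) = 0.94933
R(attitude-control processor) = exp(−0.000091 × 200) = 0.98196
Parallel (magnetorquer and wheel drive electronics): 1 − (1 − 0.93239)(1 − 0.86589) = 0.99093
Series (reaction wheel and attitude-control processor): 0.94933 × 0.98196 = 0.93220
Parallel (gyro assembly and [0.93220]): 1 − (1 − 0.90665)(1 − 0.93220) = 0.99367
Series ([0.99093] and [0.99367]): 0.99093 × 0.99367 = 0.985

0.985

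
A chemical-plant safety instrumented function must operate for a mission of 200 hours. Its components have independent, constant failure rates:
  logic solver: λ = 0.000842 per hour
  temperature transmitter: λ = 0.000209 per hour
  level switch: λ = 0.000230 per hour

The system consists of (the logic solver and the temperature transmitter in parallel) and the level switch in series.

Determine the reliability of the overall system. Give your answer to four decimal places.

0.9490

R(logic solver) = exp(−0.000842 × 200) = 0.845016
R(temperature transmitter) = exp(−0.000209 × 200) = 0.959062
R(level switch) = exp(−0.000230 × 200) = 0.955042
Parallel (logic solver and temperature transmitter): 1 − (1 − 0.845016)(1 − 0.959062) = 0.993655
Series ([0.993655] and level switch): 0.993655 × 0.955042 = 0.9490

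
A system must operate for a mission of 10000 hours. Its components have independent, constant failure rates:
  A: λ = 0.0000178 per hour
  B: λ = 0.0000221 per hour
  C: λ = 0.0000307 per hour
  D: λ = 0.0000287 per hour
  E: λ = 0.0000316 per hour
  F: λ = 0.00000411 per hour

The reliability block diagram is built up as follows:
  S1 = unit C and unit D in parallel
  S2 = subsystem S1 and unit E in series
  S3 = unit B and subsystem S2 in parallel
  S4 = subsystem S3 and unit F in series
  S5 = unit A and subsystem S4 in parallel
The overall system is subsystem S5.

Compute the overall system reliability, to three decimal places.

R(A) = exp(−0.0000178 × 10000) = 0.83694
R(B) = exp(−0.0000221 × 10000) = 0.80172
R(C) = exp(−0.0000307 × 10000) = 0.73565
R(D) = exp(−0.0000287 × 10000) = 0.75051
R(E) = exp(−0.0000316 × 10000) = 0.72906
R(F) = exp(−0.00000411 × 10000) = 0.95973
Parallel (C and D): 1 − (1 − 0.73565)(1 − 0.75051) = 0.93405
Series ([0.93405] and E): 0.93405 × 0.72906 = 0.68098
Parallel (B and [0.68098]): 1 − (1 − 0.80172)(1 − 0.68098) = 0.93674
Series ([0.93674] and F): 0.93674 × 0.95973 = 0.89902
Parallel (A and [0.89902]): 1 − (1 − 0.83694)(1 − 0.89902) = 0.984

0.984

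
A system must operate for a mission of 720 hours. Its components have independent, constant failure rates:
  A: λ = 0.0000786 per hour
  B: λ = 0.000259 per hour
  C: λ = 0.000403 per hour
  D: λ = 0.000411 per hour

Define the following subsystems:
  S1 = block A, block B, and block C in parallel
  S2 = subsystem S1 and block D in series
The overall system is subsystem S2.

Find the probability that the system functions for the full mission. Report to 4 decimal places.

0.7421

R(A) = exp(−0.0000786 × 720) = 0.944980
R(B) = exp(−0.000259 × 720) = 0.829875
R(C) = exp(−0.000403 × 720) = 0.748144
R(D) = exp(−0.000411 × 720) = 0.743847
Parallel (A, B, and C): 1 − (1 − 0.944980)(1 − 0.829875)(1 − 0.748144) = 0.997643
Series ([0.997643] and D): 0.997643 × 0.743847 = 0.7421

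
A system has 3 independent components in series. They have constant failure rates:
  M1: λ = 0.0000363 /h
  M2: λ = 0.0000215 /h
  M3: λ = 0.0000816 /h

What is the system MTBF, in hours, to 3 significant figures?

7170

Series of exponential components: λ_sys = Σ λ_i
λ_sys = 0.0000363 + 0.0000215 + 0.0000816 = 1.3940e-04 /h
MTBF = 1 / λ_sys = 7170 h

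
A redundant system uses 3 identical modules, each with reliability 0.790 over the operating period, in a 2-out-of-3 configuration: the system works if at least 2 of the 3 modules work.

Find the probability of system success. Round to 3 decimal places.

R = Σ_{i=2}^{3} C(3,i) p^i (1−p)^{3−i} with p = 0.790
C(3,2)·0.790^2·0.210^1 = 0.39318
C(3,3)·0.790^3·0.210^0 = 0.49304
Sum = 0.886

0.886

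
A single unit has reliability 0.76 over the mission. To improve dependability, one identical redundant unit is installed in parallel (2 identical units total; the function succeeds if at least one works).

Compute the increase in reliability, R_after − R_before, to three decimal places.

R_before = 0.76
R_after = 1 − (1 − 0.76)^2 = 0.942
ΔR = 0.942 − 0.76 = 0.182

0.182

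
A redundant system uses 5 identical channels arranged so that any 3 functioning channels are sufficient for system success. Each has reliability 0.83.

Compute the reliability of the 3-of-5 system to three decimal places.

R = Σ_{i=3}^{5} C(5,i) p^i (1−p)^{5−i} with p = 0.83
C(5,3)·0.83^3·0.17^2 = 0.16525
C(5,4)·0.83^4·0.17^1 = 0.40340
C(5,5)·0.83^5·0.17^0 = 0.39390
Sum = 0.963

0.963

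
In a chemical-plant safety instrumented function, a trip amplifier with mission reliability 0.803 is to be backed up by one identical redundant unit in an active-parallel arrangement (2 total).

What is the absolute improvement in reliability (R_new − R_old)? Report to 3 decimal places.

R_before = 0.803
R_after = 1 − (1 − 0.803)^2 = 0.961
ΔR = 0.961 − 0.803 = 0.158

0.158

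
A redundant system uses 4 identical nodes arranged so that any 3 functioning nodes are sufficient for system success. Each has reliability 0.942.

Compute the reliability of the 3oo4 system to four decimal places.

R = Σ_{i=3}^{4} C(4,i) p^i (1−p)^{4−i} with p = 0.942
C(4,3)·0.942^3·0.058^1 = 0.193928
C(4,4)·0.942^4·0.058^0 = 0.787415
Sum = 0.9813

0.9813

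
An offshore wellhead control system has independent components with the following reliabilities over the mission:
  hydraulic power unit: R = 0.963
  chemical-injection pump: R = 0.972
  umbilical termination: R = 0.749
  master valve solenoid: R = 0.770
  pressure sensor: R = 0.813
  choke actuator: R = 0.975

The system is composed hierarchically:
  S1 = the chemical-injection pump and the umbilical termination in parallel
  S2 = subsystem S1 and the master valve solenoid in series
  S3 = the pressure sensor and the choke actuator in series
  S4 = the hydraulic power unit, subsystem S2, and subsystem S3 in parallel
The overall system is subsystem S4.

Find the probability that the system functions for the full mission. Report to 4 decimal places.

Parallel (chemical-injection pump and umbilical termination): 1 − (1 − 0.972000)(1 − 0.749000) = 0.992972
Series ([0.992972] and master valve solenoid): 0.992972 × 0.770000 = 0.764588
Series (pressure sensor and choke actuator): 0.813000 × 0.975000 = 0.792675
Parallel (hydraulic power unit, [0.764588], and [0.792675]): 1 − (1 − 0.963000)(1 − 0.764588)(1 − 0.792675) = 0.9982

0.9982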